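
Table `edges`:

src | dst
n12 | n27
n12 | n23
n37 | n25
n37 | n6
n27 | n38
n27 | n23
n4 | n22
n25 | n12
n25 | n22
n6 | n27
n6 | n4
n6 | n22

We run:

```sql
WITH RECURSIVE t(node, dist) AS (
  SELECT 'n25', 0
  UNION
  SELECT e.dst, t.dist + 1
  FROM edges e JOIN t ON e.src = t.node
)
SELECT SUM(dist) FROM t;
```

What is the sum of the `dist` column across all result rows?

12

Base: (n25, dist=0).
Iteration 1: edges from {n25} -> (n12, dist=1), (n22, dist=1).
Iteration 2: edges from {n12,n22} -> (n23, dist=2), (n27, dist=2).
Iteration 3: edges from {n23,n27} -> (n23, dist=3), (n38, dist=3).
Iteration 4: no outgoing edges from {n23,n38}; recursion stops.
SUM(dist) = 0 + 1 + 1 + 2 + 2 + 3 + 3 = 12.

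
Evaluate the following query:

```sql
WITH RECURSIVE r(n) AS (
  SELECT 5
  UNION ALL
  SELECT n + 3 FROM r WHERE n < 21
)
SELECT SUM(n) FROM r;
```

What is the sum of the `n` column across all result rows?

98

Base: n=5.
Iteration 1: 5 < 21 holds -> n = 5 + 3 = 8.
Iteration 2: 8 < 21 holds -> n = 8 + 3 = 11.
Iteration 3: 11 < 21 holds -> n = 11 + 3 = 14.
Iteration 4: 14 < 21 holds -> n = 14 + 3 = 17.
Iteration 5: 17 < 21 holds -> n = 17 + 3 = 20.
Iteration 6: 20 < 21 holds -> n = 20 + 3 = 23.
Iteration 7: 23 < 21 fails; recursion stops.
SUM(n) = 5 + 8 + 11 + 14 + 17 + 20 + 23 = 98.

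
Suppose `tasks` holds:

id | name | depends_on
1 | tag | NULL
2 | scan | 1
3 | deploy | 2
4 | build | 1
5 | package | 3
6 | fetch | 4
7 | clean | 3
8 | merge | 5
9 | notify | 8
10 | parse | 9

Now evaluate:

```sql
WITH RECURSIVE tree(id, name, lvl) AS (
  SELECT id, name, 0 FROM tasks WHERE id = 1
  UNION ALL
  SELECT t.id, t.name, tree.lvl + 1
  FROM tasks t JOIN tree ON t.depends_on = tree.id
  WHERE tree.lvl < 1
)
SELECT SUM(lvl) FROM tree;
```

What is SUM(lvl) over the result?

Base: id=1 (tag) at lvl 0.
Iteration 1: rows with depends_on in {1} -> scan (id 2, lvl 1), build (id 4, lvl 1).
Iteration 2: lvl < 1 fails for all current rows; recursion stops.
SUM(lvl) = 0 + 1 + 1 = 2.

2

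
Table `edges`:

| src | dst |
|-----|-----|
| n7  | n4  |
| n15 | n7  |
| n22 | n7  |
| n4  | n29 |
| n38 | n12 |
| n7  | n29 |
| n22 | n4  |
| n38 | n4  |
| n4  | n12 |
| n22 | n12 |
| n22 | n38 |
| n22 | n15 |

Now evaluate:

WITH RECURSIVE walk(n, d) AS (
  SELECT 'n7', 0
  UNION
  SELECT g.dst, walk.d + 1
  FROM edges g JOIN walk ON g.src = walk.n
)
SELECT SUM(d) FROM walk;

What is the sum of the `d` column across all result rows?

6

Base: (n7, d=0).
Iteration 1: edges from {n7} -> (n29, d=1), (n4, d=1).
Iteration 2: edges from {n29,n4} -> (n12, d=2), (n29, d=2).
Iteration 3: no outgoing edges from {n12,n29}; recursion stops.
SUM(d) = 0 + 1 + 1 + 2 + 2 = 6.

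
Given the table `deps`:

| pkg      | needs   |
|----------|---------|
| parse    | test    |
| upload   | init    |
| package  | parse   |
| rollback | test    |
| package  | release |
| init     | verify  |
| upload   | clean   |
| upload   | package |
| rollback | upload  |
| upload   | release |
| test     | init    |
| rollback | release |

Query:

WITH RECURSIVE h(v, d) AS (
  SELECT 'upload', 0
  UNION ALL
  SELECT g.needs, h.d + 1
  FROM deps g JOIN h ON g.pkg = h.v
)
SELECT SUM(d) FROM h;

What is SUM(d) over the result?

22

Base: (upload, d=0).
Iteration 1: edges from {upload} -> (clean, d=1), (init, d=1), (package, d=1), (release, d=1).
Iteration 2: edges from {clean,init,package,release} -> (parse, d=2), (release, d=2), (verify, d=2).
Iteration 3: edges from {parse,release,verify} -> (test, d=3).
Iteration 4: edges from {test} -> (init, d=4).
Iteration 5: edges from {init} -> (verify, d=5).
Iteration 6: no outgoing edges from {verify}; recursion stops.
SUM(d) = 0 + 1 + 1 + 1 + 1 + 2 + 2 + 2 + 3 + 4 + 5 = 22.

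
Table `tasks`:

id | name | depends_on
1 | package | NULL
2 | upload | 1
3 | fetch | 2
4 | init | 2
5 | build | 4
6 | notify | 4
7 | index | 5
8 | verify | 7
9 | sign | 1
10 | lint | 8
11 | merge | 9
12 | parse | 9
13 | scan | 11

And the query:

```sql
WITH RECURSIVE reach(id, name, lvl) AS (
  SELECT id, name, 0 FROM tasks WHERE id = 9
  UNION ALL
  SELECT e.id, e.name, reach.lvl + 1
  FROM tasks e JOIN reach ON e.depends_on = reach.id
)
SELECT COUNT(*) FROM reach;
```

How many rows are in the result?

Base: id=9 (sign) at lvl 0.
Iteration 1: rows with depends_on in {9} -> merge (id 11, lvl 1), parse (id 12, lvl 1).
Iteration 2: rows with depends_on in {11,12} -> scan (id 13, lvl 2).
Iteration 3: no rows with depends_on in {13}; recursion stops.
Total rows emitted: 4.

4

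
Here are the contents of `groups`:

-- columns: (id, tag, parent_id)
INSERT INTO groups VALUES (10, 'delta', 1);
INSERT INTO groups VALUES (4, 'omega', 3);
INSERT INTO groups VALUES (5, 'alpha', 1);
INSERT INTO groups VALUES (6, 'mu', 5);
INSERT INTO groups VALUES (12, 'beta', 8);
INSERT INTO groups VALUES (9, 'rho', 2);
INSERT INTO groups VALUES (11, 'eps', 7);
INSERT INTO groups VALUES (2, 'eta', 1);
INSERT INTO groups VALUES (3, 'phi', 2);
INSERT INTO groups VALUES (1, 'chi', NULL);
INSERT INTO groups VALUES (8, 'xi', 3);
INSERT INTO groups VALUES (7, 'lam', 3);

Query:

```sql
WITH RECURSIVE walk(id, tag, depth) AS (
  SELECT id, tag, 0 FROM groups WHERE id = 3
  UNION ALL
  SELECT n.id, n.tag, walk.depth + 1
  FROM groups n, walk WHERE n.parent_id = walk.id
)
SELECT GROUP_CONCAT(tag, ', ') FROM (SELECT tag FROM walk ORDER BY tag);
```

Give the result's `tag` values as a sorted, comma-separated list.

beta, eps, lam, omega, phi, xi

Base: id=3 (phi) at depth 0.
Iteration 1: rows with parent_id in {3} -> omega (id 4, depth 1), lam (id 7, depth 1), xi (id 8, depth 1).
Iteration 2: rows with parent_id in {4,7,8} -> eps (id 11, depth 2), beta (id 12, depth 2).
Iteration 3: no rows with parent_id in {11,12}; recursion stops.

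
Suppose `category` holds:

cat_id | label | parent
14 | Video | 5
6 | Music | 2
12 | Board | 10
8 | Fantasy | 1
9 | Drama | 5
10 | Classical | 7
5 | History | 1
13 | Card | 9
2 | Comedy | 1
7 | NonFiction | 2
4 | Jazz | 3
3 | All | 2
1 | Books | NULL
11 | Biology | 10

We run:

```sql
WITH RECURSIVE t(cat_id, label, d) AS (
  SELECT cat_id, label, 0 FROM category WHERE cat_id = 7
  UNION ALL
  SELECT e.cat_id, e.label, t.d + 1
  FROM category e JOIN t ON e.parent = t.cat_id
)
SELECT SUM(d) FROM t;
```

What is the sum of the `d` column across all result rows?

Base: cat_id=7 (NonFiction) at d 0.
Iteration 1: rows with parent in {7} -> Classical (id 10, d 1).
Iteration 2: rows with parent in {10} -> Biology (id 11, d 2), Board (id 12, d 2).
Iteration 3: no rows with parent in {11,12}; recursion stops.
SUM(d) = 0 + 1 + 2 + 2 = 5.

5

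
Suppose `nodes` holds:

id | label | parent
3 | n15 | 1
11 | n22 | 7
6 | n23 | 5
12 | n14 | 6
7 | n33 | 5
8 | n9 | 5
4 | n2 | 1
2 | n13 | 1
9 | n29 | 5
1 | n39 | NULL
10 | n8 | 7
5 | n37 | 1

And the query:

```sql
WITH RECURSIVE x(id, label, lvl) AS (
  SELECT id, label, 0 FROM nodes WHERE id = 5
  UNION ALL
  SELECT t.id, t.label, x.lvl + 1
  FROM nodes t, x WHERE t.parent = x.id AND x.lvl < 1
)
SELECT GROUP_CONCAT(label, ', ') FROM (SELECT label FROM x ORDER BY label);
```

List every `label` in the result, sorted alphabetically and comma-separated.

n23, n29, n33, n37, n9

Base: id=5 (n37) at lvl 0.
Iteration 1: rows with parent in {5} -> n23 (id 6, lvl 1), n33 (id 7, lvl 1), n9 (id 8, lvl 1), n29 (id 9, lvl 1).
Iteration 2: lvl < 1 fails for all current rows; recursion stops.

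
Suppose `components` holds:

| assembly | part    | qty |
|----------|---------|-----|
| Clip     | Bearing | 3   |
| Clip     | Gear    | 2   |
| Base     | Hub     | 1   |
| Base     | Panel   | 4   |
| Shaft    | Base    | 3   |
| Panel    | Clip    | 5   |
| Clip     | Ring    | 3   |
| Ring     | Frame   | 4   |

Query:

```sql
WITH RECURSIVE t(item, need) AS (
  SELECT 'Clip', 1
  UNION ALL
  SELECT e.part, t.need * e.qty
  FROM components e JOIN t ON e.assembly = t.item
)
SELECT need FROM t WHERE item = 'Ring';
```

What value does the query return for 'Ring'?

Base: (Clip, need=1).
Iteration 1: components of {Clip} -> Bearing = 1*3 = 3, Gear = 1*2 = 2, Ring = 1*3 = 3.
Iteration 2: components of {Bearing,Gear,Ring} -> Frame = 3*4 = 12.
Iteration 3: no further components; recursion stops.

3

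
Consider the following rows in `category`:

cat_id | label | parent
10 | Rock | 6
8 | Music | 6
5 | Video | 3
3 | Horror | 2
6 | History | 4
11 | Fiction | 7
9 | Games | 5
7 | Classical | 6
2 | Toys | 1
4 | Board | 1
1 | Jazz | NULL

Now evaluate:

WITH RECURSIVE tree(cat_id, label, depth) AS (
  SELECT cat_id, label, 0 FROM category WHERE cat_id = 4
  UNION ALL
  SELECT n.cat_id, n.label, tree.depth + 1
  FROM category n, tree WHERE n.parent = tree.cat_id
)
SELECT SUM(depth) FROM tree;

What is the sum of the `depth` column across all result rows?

Base: cat_id=4 (Board) at depth 0.
Iteration 1: rows with parent in {4} -> History (id 6, depth 1).
Iteration 2: rows with parent in {6} -> Classical (id 7, depth 2), Music (id 8, depth 2), Rock (id 10, depth 2).
Iteration 3: rows with parent in {7,8,10} -> Fiction (id 11, depth 3).
Iteration 4: no rows with parent in {11}; recursion stops.
SUM(depth) = 0 + 1 + 2 + 2 + 2 + 3 = 10.

10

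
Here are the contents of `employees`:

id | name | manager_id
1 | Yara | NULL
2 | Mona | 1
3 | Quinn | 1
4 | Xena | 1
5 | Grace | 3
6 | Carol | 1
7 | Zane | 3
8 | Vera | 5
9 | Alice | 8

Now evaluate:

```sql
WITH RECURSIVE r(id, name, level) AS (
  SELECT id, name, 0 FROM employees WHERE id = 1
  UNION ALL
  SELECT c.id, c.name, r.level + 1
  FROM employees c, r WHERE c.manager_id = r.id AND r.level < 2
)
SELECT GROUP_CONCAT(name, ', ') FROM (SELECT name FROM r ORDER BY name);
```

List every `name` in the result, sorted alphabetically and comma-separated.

Carol, Grace, Mona, Quinn, Xena, Yara, Zane

Base: id=1 (Yara) at level 0.
Iteration 1: rows with manager_id in {1} -> Mona (id 2, level 1), Quinn (id 3, level 1), Xena (id 4, level 1), Carol (id 6, level 1).
Iteration 2: rows with manager_id in {2,3,4,6} -> Grace (id 5, level 2), Zane (id 7, level 2).
Iteration 3: level < 2 fails for all current rows; recursion stops.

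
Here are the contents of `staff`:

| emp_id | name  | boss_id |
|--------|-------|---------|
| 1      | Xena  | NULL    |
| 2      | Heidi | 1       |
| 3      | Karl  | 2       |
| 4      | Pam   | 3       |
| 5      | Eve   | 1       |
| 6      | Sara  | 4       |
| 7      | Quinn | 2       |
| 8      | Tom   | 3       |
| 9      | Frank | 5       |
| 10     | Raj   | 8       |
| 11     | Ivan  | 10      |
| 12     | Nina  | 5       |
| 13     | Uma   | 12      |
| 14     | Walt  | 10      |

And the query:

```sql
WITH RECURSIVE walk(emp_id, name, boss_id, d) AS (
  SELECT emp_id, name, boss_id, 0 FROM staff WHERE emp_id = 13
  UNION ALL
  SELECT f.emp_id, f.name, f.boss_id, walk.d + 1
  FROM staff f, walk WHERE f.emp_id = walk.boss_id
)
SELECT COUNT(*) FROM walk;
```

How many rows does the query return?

Base: emp_id=13 (Uma), boss_id=12, d 0.
Iteration 1: join on emp_id=12 -> Nina (id 12, boss_id=5, d 1).
Iteration 2: join on emp_id=5 -> Eve (id 5, boss_id=1, d 2).
Iteration 3: join on emp_id=1 -> Xena (id 1, boss_id=NULL, d 3).
Iteration 4: boss_id is NULL; no match; recursion stops.
Total rows emitted: 4.

4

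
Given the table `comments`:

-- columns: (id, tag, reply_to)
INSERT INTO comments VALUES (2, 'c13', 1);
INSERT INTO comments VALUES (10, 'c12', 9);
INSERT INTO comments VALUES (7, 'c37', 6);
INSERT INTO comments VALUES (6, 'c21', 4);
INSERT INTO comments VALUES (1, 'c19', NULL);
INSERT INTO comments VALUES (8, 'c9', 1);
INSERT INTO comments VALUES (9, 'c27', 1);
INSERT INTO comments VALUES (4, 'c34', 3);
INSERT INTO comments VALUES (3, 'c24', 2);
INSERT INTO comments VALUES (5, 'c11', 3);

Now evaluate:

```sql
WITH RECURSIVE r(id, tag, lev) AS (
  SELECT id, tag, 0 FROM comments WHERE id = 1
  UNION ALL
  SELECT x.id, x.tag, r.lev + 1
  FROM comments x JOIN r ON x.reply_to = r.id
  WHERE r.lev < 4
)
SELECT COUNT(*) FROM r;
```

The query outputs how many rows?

9

Base: id=1 (c19) at lev 0.
Iteration 1: rows with reply_to in {1} -> c13 (id 2, lev 1), c9 (id 8, lev 1), c27 (id 9, lev 1).
Iteration 2: rows with reply_to in {2,8,9} -> c24 (id 3, lev 2), c12 (id 10, lev 2).
Iteration 3: rows with reply_to in {3,10} -> c34 (id 4, lev 3), c11 (id 5, lev 3).
Iteration 4: rows with reply_to in {4,5} -> c21 (id 6, lev 4).
Iteration 5: lev < 4 fails for all current rows; recursion stops.
Total rows emitted: 9.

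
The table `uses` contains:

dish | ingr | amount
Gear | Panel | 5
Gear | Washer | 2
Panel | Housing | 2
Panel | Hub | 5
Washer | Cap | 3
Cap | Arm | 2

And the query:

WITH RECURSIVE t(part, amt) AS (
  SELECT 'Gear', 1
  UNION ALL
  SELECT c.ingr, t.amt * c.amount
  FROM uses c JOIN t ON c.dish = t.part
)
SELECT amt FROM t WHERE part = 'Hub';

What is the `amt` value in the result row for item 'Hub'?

Base: (Gear, amt=1).
Iteration 1: components of {Gear} -> Panel = 1*5 = 5, Washer = 1*2 = 2.
Iteration 2: components of {Panel,Washer} -> Cap = 2*3 = 6, Housing = 5*2 = 10, Hub = 5*5 = 25.
Iteration 3: components of {Cap,Housing,Hub} -> Arm = 6*2 = 12.
Iteration 4: no further components; recursion stops.

25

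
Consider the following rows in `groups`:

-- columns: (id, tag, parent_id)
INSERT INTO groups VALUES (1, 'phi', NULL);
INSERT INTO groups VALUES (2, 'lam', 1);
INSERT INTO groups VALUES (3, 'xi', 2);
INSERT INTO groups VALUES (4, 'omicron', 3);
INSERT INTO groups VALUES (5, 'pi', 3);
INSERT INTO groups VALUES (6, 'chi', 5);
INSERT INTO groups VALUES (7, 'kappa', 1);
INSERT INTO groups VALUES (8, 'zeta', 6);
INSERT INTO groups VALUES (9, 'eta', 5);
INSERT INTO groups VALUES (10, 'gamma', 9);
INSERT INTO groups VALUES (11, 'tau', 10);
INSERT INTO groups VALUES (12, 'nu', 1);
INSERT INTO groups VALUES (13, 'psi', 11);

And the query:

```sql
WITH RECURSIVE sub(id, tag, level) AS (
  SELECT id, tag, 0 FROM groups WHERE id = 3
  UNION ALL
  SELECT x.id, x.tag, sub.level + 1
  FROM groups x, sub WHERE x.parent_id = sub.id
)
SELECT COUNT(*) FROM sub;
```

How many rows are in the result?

Base: id=3 (xi) at level 0.
Iteration 1: rows with parent_id in {3} -> omicron (id 4, level 1), pi (id 5, level 1).
Iteration 2: rows with parent_id in {4,5} -> chi (id 6, level 2), eta (id 9, level 2).
Iteration 3: rows with parent_id in {6,9} -> zeta (id 8, level 3), gamma (id 10, level 3).
Iteration 4: rows with parent_id in {8,10} -> tau (id 11, level 4).
Iteration 5: rows with parent_id in {11} -> psi (id 13, level 5).
Iteration 6: no rows with parent_id in {13}; recursion stops.
Total rows emitted: 9.

9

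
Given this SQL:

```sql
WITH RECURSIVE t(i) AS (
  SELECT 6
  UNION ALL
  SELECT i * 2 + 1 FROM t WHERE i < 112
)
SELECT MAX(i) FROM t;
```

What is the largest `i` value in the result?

223

Base: i=6.
Iteration 1: 6 < 112 holds -> i = 6 * 2 + 1 = 13.
Iteration 2: 13 < 112 holds -> i = 13 * 2 + 1 = 27.
Iteration 3: 27 < 112 holds -> i = 27 * 2 + 1 = 55.
Iteration 4: 55 < 112 holds -> i = 55 * 2 + 1 = 111.
Iteration 5: 111 < 112 holds -> i = 111 * 2 + 1 = 223.
Iteration 6: 223 < 112 fails; recursion stops.
i values: 6, 13, 27, 55, 111, 223; the maximum is 223.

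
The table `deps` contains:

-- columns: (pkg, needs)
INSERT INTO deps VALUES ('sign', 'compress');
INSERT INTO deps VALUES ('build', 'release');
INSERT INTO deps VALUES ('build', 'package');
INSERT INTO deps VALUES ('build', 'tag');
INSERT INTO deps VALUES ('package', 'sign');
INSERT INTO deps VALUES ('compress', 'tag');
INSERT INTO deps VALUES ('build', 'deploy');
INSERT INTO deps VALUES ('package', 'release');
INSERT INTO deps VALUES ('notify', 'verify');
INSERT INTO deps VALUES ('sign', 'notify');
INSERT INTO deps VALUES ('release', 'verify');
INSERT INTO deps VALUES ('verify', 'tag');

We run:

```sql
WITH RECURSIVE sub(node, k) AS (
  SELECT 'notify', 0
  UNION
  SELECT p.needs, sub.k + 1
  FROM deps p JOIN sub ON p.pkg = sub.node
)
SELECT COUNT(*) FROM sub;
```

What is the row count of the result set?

3

Base: (notify, k=0).
Iteration 1: edges from {notify} -> (verify, k=1).
Iteration 2: edges from {verify} -> (tag, k=2).
Iteration 3: no outgoing edges from {tag}; recursion stops.
Total rows emitted: 3.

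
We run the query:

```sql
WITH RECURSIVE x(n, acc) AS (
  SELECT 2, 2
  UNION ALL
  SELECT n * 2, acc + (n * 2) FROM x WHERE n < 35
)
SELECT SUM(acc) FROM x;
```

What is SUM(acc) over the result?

Base: n=2, acc=2.
Iteration 1: 2 < 35 holds -> n = 2 * 2 = 4, acc = 2 + 4 = 6.
Iteration 2: 4 < 35 holds -> n = 4 * 2 = 8, acc = 6 + 8 = 14.
Iteration 3: 8 < 35 holds -> n = 8 * 2 = 16, acc = 14 + 16 = 30.
Iteration 4: 16 < 35 holds -> n = 16 * 2 = 32, acc = 30 + 32 = 62.
Iteration 5: 32 < 35 holds -> n = 32 * 2 = 64, acc = 62 + 64 = 126.
Iteration 6: 64 < 35 fails; recursion stops.
SUM(acc) = 2 + 6 + 14 + 30 + 62 + 126 = 240.

240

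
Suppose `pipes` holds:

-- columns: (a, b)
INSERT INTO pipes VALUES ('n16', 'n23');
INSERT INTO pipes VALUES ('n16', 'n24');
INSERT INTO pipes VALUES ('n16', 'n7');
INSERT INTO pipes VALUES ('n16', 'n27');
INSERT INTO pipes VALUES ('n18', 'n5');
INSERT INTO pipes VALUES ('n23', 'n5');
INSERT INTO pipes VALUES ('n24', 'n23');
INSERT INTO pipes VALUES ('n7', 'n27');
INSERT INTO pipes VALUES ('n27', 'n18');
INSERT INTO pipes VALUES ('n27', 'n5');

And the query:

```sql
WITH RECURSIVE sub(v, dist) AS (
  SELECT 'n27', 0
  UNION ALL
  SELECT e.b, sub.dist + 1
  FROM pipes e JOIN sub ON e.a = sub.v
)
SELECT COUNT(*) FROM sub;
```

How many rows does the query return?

Base: (n27, dist=0).
Iteration 1: edges from {n27} -> (n18, dist=1), (n5, dist=1).
Iteration 2: edges from {n18,n5} -> (n5, dist=2).
Iteration 3: no outgoing edges from {n5}; recursion stops.
Total rows emitted: 4.

4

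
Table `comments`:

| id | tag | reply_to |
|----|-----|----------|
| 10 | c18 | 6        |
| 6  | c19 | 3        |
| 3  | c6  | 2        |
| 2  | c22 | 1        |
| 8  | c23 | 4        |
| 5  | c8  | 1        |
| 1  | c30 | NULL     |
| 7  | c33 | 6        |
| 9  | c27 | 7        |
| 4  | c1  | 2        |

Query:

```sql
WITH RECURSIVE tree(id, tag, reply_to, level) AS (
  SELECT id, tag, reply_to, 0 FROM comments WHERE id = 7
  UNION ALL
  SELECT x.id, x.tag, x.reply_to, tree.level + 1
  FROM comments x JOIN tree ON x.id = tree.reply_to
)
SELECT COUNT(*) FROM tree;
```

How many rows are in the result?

5

Base: id=7 (c33), reply_to=6, level 0.
Iteration 1: join on id=6 -> c19 (id 6, reply_to=3, level 1).
Iteration 2: join on id=3 -> c6 (id 3, reply_to=2, level 2).
Iteration 3: join on id=2 -> c22 (id 2, reply_to=1, level 3).
Iteration 4: join on id=1 -> c30 (id 1, reply_to=NULL, level 4).
Iteration 5: reply_to is NULL; no match; recursion stops.
Total rows emitted: 5.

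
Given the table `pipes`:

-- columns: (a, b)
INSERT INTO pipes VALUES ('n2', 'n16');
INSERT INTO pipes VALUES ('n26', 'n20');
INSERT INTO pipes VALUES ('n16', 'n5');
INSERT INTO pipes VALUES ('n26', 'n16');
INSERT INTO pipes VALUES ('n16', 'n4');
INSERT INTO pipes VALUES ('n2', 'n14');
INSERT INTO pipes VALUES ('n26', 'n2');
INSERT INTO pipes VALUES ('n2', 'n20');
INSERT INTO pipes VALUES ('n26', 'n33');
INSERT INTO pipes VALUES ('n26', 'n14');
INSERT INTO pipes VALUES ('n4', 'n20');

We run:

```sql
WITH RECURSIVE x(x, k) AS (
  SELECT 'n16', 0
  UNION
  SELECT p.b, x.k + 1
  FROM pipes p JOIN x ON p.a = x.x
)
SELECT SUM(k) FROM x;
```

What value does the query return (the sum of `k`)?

4

Base: (n16, k=0).
Iteration 1: edges from {n16} -> (n4, k=1), (n5, k=1).
Iteration 2: edges from {n4,n5} -> (n20, k=2).
Iteration 3: no outgoing edges from {n20}; recursion stops.
SUM(k) = 0 + 1 + 1 + 2 = 4.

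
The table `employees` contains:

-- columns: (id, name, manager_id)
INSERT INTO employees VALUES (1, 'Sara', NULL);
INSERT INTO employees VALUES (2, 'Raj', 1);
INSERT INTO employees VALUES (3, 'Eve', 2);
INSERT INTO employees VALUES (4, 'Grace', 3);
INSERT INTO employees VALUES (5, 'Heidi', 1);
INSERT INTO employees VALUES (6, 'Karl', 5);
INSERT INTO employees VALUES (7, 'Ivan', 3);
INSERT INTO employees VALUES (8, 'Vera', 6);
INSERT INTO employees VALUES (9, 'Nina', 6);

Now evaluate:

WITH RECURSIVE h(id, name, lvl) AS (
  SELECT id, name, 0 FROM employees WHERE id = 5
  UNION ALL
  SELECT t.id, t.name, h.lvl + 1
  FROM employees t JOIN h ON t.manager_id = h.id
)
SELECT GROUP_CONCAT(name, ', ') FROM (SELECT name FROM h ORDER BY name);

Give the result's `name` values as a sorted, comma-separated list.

Base: id=5 (Heidi) at lvl 0.
Iteration 1: rows with manager_id in {5} -> Karl (id 6, lvl 1).
Iteration 2: rows with manager_id in {6} -> Vera (id 8, lvl 2), Nina (id 9, lvl 2).
Iteration 3: no rows with manager_id in {8,9}; recursion stops.

Heidi, Karl, Nina, Vera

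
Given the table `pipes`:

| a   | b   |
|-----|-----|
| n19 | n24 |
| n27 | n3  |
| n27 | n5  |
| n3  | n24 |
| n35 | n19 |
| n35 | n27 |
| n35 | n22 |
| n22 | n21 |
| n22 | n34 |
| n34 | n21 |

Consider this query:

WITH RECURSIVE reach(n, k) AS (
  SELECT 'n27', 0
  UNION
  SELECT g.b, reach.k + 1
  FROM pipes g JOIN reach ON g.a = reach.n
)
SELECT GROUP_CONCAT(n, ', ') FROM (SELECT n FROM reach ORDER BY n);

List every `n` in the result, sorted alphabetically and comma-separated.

n24, n27, n3, n5

Base: (n27, k=0).
Iteration 1: edges from {n27} -> (n3, k=1), (n5, k=1).
Iteration 2: edges from {n3,n5} -> (n24, k=2).
Iteration 3: no outgoing edges from {n24}; recursion stops.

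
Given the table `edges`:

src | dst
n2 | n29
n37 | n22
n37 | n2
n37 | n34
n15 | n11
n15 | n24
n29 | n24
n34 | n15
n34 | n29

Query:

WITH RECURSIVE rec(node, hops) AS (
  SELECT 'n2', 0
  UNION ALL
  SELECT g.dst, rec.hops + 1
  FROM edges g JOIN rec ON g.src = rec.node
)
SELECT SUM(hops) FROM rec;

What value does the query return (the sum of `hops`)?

Base: (n2, hops=0).
Iteration 1: edges from {n2} -> (n29, hops=1).
Iteration 2: edges from {n29} -> (n24, hops=2).
Iteration 3: no outgoing edges from {n24}; recursion stops.
SUM(hops) = 0 + 1 + 2 = 3.

3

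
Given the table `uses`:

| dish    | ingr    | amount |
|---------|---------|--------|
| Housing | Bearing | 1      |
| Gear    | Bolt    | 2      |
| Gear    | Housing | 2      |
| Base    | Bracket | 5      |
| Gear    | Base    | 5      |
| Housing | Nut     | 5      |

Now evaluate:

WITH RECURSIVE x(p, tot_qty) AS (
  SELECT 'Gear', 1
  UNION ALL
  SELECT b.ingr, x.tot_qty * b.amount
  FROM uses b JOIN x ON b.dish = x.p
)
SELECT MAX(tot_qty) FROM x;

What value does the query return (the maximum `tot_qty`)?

Base: (Gear, tot_qty=1).
Iteration 1: components of {Gear} -> Base = 1*5 = 5, Bolt = 1*2 = 2, Housing = 1*2 = 2.
Iteration 2: components of {Base,Bolt,Housing} -> Bearing = 2*1 = 2, Bracket = 5*5 = 25, Nut = 2*5 = 10.
Iteration 3: no further components; recursion stops.
tot_qty values: 1, 5, 2, 2, 25, 10, 2; the maximum is 25.

25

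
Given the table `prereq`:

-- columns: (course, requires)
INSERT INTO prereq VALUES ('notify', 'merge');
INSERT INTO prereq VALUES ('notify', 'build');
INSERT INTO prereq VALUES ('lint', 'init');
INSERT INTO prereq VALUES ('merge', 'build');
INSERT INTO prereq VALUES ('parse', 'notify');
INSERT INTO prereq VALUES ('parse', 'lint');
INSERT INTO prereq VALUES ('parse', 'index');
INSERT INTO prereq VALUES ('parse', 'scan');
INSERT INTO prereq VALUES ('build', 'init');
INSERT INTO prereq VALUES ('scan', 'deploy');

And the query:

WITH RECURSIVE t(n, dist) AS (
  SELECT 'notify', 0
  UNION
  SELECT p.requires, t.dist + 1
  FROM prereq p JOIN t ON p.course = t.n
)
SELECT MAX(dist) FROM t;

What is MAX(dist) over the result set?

3

Base: (notify, dist=0).
Iteration 1: edges from {notify} -> (build, dist=1), (merge, dist=1).
Iteration 2: edges from {build,merge} -> (build, dist=2), (init, dist=2).
Iteration 3: edges from {build,init} -> (init, dist=3).
Iteration 4: no outgoing edges from {init}; recursion stops.
dist values: 0, 1, 1, 2, 2, 3; the maximum is 3.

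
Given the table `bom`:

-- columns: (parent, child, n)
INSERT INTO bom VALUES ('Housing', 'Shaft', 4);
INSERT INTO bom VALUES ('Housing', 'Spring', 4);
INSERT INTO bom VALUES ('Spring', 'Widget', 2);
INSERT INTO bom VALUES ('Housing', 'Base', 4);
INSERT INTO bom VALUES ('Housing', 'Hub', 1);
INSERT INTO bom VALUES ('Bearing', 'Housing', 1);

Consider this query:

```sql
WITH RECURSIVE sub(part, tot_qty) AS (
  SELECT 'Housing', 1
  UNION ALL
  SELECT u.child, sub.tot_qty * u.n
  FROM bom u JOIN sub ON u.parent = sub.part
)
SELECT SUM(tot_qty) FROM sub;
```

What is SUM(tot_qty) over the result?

22

Base: (Housing, tot_qty=1).
Iteration 1: components of {Housing} -> Base = 1*4 = 4, Hub = 1*1 = 1, Shaft = 1*4 = 4, Spring = 1*4 = 4.
Iteration 2: components of {Base,Hub,Shaft,Spring} -> Widget = 4*2 = 8.
Iteration 3: no further components; recursion stops.
SUM(tot_qty) = 1 + 1 + 4 + 4 + 4 + 8 = 22.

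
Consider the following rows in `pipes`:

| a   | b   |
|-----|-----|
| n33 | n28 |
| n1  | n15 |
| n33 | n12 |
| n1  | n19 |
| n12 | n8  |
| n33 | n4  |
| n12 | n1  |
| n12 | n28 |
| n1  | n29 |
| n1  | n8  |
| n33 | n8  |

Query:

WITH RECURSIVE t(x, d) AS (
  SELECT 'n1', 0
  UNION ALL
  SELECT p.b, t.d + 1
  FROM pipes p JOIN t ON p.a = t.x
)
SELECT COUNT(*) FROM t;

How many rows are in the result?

5

Base: (n1, d=0).
Iteration 1: edges from {n1} -> (n15, d=1), (n19, d=1), (n29, d=1), (n8, d=1).
Iteration 2: no outgoing edges from {n15,n19,n29,n8}; recursion stops.
Total rows emitted: 5.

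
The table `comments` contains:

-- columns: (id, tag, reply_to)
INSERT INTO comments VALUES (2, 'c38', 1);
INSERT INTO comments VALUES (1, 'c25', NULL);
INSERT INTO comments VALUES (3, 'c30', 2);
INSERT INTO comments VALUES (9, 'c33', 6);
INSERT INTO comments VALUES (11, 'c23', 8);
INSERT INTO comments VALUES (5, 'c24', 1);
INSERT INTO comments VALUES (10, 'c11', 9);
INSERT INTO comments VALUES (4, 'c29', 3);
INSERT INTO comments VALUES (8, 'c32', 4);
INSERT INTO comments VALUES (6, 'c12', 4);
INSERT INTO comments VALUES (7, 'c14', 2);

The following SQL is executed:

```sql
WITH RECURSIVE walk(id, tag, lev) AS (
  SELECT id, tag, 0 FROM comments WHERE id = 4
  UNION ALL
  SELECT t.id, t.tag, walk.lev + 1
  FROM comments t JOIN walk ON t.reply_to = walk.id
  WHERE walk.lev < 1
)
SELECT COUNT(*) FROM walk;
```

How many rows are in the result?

Base: id=4 (c29) at lev 0.
Iteration 1: rows with reply_to in {4} -> c12 (id 6, lev 1), c32 (id 8, lev 1).
Iteration 2: lev < 1 fails for all current rows; recursion stops.
Total rows emitted: 3.

3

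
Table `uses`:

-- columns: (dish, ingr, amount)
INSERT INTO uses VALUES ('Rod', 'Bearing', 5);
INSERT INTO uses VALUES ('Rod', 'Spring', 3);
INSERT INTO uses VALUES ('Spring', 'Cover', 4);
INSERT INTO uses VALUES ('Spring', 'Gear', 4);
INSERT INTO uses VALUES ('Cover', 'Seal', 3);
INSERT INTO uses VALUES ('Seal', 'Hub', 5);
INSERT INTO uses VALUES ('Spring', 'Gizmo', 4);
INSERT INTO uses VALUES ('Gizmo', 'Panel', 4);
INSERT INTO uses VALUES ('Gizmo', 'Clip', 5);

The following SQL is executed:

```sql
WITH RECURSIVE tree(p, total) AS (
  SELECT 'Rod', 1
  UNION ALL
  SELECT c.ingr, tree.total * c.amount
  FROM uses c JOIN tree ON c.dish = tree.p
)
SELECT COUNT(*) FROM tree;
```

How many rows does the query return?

Base: (Rod, total=1).
Iteration 1: components of {Rod} -> Bearing = 1*5 = 5, Spring = 1*3 = 3.
Iteration 2: components of {Bearing,Spring} -> Cover = 3*4 = 12, Gear = 3*4 = 12, Gizmo = 3*4 = 12.
Iteration 3: components of {Cover,Gear,Gizmo} -> Clip = 12*5 = 60, Panel = 12*4 = 48, Seal = 12*3 = 36.
Iteration 4: components of {Clip,Panel,Seal} -> Hub = 36*5 = 180.
Iteration 5: no further components; recursion stops.
Total rows emitted: 10.

10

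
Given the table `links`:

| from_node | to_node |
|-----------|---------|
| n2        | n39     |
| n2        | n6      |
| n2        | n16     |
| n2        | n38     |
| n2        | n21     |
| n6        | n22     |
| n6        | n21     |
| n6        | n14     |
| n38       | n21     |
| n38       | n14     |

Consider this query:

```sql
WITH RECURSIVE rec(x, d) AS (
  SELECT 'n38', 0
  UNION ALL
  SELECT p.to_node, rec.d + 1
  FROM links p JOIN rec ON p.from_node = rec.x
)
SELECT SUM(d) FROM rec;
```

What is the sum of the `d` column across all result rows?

2

Base: (n38, d=0).
Iteration 1: edges from {n38} -> (n14, d=1), (n21, d=1).
Iteration 2: no outgoing edges from {n14,n21}; recursion stops.
SUM(d) = 0 + 1 + 1 = 2.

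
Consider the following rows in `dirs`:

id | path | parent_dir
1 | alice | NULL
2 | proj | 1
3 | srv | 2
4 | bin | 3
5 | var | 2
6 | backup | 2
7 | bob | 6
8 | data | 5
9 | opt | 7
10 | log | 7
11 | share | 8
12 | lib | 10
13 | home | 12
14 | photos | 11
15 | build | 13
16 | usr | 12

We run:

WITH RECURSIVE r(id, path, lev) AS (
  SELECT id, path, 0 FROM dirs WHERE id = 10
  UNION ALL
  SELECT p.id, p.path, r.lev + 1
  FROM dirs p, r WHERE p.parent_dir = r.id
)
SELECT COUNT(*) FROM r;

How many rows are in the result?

Base: id=10 (log) at lev 0.
Iteration 1: rows with parent_dir in {10} -> lib (id 12, lev 1).
Iteration 2: rows with parent_dir in {12} -> home (id 13, lev 2), usr (id 16, lev 2).
Iteration 3: rows with parent_dir in {13,16} -> build (id 15, lev 3).
Iteration 4: no rows with parent_dir in {15}; recursion stops.
Total rows emitted: 5.

5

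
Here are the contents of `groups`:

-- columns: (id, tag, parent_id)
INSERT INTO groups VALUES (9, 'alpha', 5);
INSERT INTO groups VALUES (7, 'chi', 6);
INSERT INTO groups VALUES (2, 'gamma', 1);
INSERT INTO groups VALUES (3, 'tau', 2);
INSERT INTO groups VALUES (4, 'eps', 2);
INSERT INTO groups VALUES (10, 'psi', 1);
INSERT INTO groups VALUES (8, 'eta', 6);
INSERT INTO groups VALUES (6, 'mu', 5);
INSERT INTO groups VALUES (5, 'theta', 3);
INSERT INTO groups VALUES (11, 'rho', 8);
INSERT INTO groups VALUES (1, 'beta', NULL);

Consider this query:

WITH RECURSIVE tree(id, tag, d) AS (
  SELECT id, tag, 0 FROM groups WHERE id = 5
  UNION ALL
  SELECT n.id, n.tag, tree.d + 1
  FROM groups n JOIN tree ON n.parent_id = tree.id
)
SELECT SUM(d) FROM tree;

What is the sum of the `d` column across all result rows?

9

Base: id=5 (theta) at d 0.
Iteration 1: rows with parent_id in {5} -> mu (id 6, d 1), alpha (id 9, d 1).
Iteration 2: rows with parent_id in {6,9} -> chi (id 7, d 2), eta (id 8, d 2).
Iteration 3: rows with parent_id in {7,8} -> rho (id 11, d 3).
Iteration 4: no rows with parent_id in {11}; recursion stops.
SUM(d) = 0 + 1 + 1 + 2 + 2 + 3 = 9.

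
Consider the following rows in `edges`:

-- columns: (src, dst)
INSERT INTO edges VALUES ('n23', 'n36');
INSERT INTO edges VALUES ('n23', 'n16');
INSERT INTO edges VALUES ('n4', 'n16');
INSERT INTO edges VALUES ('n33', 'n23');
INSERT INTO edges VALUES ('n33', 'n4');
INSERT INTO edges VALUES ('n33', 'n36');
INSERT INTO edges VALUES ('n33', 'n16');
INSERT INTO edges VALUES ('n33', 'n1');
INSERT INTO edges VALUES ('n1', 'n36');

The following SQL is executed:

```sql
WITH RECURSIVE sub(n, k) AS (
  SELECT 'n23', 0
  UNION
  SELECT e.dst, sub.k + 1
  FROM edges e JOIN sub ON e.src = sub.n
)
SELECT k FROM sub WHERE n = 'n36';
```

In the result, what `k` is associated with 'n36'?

1

Base: (n23, k=0).
Iteration 1: edges from {n23} -> (n16, k=1), (n36, k=1).
Iteration 2: no outgoing edges from {n16,n36}; recursion stops.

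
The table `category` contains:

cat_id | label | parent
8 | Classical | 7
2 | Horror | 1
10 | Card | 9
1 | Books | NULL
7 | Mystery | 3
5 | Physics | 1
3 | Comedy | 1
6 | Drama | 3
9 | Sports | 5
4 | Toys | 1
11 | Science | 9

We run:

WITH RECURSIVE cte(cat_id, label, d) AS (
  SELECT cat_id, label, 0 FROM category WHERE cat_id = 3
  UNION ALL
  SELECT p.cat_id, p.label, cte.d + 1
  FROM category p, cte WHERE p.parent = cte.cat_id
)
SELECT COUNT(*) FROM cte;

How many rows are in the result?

Base: cat_id=3 (Comedy) at d 0.
Iteration 1: rows with parent in {3} -> Drama (id 6, d 1), Mystery (id 7, d 1).
Iteration 2: rows with parent in {6,7} -> Classical (id 8, d 2).
Iteration 3: no rows with parent in {8}; recursion stops.
Total rows emitted: 4.

4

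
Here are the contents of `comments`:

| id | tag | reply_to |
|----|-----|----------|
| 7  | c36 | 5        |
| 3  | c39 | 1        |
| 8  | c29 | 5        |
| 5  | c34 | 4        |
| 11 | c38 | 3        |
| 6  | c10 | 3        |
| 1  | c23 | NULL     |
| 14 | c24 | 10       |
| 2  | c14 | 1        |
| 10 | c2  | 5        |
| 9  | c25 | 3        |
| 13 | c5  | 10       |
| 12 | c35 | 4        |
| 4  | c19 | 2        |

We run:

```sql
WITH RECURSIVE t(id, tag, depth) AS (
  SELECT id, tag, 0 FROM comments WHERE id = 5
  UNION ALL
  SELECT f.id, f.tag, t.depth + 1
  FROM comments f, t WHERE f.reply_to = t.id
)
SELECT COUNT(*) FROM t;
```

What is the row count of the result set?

6

Base: id=5 (c34) at depth 0.
Iteration 1: rows with reply_to in {5} -> c36 (id 7, depth 1), c29 (id 8, depth 1), c2 (id 10, depth 1).
Iteration 2: rows with reply_to in {7,8,10} -> c5 (id 13, depth 2), c24 (id 14, depth 2).
Iteration 3: no rows with reply_to in {13,14}; recursion stops.
Total rows emitted: 6.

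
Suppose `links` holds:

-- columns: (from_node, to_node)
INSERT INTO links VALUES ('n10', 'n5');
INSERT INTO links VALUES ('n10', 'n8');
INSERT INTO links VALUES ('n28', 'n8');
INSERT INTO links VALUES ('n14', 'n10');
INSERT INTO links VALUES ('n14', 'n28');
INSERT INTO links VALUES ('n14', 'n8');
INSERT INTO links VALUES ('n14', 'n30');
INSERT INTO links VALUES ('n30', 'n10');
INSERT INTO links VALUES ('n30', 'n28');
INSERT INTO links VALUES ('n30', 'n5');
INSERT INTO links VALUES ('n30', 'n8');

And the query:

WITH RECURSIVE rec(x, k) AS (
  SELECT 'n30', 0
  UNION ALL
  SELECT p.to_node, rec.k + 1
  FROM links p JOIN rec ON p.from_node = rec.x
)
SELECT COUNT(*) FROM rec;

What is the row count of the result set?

8

Base: (n30, k=0).
Iteration 1: edges from {n30} -> (n10, k=1), (n28, k=1), (n5, k=1), (n8, k=1).
Iteration 2: edges from {n10,n28,n5,n8} -> (n5, k=2), (n8, k=2) x2. [UNION ALL keeps all 3 new rows, including repeats]
Iteration 3: no outgoing edges from {n5,n8}; recursion stops.
Total rows emitted: 8.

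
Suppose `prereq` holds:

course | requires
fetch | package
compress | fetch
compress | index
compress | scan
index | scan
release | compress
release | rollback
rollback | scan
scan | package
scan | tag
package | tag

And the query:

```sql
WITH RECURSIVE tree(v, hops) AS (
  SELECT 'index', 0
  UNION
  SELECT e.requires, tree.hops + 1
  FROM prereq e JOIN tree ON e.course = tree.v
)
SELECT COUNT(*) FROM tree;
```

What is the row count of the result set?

Base: (index, hops=0).
Iteration 1: edges from {index} -> (scan, hops=1).
Iteration 2: edges from {scan} -> (package, hops=2), (tag, hops=2).
Iteration 3: edges from {package,tag} -> (tag, hops=3).
Iteration 4: no outgoing edges from {tag}; recursion stops.
Total rows emitted: 5.

5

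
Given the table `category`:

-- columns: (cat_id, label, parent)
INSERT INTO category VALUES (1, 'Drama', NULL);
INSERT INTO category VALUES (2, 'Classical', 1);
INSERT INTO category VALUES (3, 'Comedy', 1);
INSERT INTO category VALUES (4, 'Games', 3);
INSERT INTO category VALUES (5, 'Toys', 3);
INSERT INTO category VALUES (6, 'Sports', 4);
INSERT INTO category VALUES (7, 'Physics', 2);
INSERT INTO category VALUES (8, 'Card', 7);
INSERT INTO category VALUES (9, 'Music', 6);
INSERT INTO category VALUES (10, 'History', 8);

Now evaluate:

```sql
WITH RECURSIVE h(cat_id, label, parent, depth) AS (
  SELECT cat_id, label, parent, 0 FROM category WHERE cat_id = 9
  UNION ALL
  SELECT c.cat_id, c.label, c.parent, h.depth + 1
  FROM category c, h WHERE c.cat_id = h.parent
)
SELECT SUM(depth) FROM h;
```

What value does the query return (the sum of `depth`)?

10

Base: cat_id=9 (Music), parent=6, depth 0.
Iteration 1: join on cat_id=6 -> Sports (id 6, parent=4, depth 1).
Iteration 2: join on cat_id=4 -> Games (id 4, parent=3, depth 2).
Iteration 3: join on cat_id=3 -> Comedy (id 3, parent=1, depth 3).
Iteration 4: join on cat_id=1 -> Drama (id 1, parent=NULL, depth 4).
Iteration 5: parent is NULL; no match; recursion stops.
SUM(depth) = 0 + 1 + 2 + 3 + 4 = 10.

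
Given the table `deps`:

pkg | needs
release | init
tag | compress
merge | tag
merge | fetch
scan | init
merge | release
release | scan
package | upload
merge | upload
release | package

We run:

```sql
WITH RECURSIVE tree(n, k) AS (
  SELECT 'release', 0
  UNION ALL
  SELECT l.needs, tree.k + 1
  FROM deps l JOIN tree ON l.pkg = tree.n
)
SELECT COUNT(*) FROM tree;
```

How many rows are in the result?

6

Base: (release, k=0).
Iteration 1: edges from {release} -> (init, k=1), (package, k=1), (scan, k=1).
Iteration 2: edges from {init,package,scan} -> (init, k=2), (upload, k=2).
Iteration 3: no outgoing edges from {init,upload}; recursion stops.
Total rows emitted: 6.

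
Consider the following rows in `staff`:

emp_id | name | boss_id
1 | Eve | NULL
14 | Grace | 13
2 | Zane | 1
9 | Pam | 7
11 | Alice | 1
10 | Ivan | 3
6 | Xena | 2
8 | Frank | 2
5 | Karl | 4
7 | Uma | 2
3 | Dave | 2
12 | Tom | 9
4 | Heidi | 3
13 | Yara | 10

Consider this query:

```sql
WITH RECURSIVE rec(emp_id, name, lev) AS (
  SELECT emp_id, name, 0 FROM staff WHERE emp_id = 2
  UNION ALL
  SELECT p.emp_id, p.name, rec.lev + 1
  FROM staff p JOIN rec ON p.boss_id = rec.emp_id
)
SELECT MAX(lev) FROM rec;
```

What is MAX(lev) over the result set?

4

Base: emp_id=2 (Zane) at lev 0.
Iteration 1: rows with boss_id in {2} -> Dave (id 3, lev 1), Xena (id 6, lev 1), Uma (id 7, lev 1), Frank (id 8, lev 1).
Iteration 2: rows with boss_id in {3,6,7,8} -> Heidi (id 4, lev 2), Pam (id 9, lev 2), Ivan (id 10, lev 2).
Iteration 3: rows with boss_id in {4,9,10} -> Karl (id 5, lev 3), Tom (id 12, lev 3), Yara (id 13, lev 3).
Iteration 4: rows with boss_id in {5,12,13} -> Grace (id 14, lev 4).
Iteration 5: no rows with boss_id in {14}; recursion stops.
lev values: 0, 1, 1, 1, 1, 2, 2, 2, 3, 3, 3, 4; the maximum is 4.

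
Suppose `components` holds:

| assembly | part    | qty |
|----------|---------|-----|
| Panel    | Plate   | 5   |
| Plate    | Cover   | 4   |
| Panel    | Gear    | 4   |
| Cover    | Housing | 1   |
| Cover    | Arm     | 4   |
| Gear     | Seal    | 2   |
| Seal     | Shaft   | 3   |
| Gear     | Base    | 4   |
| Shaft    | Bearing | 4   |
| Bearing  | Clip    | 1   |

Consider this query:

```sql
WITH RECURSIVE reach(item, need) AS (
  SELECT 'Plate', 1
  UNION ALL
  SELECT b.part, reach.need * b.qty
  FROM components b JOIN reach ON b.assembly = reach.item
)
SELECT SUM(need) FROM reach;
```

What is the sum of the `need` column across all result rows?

Base: (Plate, need=1).
Iteration 1: components of {Plate} -> Cover = 1*4 = 4.
Iteration 2: components of {Cover} -> Arm = 4*4 = 16, Housing = 4*1 = 4.
Iteration 3: no further components; recursion stops.
SUM(need) = 1 + 4 + 4 + 16 = 25.

25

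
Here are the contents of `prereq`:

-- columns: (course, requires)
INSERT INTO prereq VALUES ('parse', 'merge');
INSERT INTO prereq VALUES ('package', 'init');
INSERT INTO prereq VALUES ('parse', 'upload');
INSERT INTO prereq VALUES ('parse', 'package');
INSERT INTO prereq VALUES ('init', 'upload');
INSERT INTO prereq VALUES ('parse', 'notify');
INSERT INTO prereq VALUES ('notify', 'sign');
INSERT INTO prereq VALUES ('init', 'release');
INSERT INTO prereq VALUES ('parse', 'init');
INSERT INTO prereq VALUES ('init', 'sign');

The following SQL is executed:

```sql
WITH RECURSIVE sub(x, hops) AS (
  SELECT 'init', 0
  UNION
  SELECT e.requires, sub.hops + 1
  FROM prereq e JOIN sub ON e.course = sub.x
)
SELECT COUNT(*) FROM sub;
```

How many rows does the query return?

4

Base: (init, hops=0).
Iteration 1: edges from {init} -> (release, hops=1), (sign, hops=1), (upload, hops=1).
Iteration 2: no outgoing edges from {release,sign,upload}; recursion stops.
Total rows emitted: 4.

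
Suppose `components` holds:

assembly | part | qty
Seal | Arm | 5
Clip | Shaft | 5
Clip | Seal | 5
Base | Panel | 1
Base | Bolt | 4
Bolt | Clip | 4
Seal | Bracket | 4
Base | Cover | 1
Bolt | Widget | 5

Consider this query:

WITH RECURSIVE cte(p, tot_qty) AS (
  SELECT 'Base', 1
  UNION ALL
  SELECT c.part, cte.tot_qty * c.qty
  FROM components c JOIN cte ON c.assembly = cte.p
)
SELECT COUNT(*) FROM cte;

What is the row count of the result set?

Base: (Base, tot_qty=1).
Iteration 1: components of {Base} -> Bolt = 1*4 = 4, Cover = 1*1 = 1, Panel = 1*1 = 1.
Iteration 2: components of {Bolt,Cover,Panel} -> Clip = 4*4 = 16, Widget = 4*5 = 20.
Iteration 3: components of {Clip,Widget} -> Seal = 16*5 = 80, Shaft = 16*5 = 80.
Iteration 4: components of {Seal,Shaft} -> Arm = 80*5 = 400, Bracket = 80*4 = 320.
Iteration 5: no further components; recursion stops.
Total rows emitted: 10.

10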